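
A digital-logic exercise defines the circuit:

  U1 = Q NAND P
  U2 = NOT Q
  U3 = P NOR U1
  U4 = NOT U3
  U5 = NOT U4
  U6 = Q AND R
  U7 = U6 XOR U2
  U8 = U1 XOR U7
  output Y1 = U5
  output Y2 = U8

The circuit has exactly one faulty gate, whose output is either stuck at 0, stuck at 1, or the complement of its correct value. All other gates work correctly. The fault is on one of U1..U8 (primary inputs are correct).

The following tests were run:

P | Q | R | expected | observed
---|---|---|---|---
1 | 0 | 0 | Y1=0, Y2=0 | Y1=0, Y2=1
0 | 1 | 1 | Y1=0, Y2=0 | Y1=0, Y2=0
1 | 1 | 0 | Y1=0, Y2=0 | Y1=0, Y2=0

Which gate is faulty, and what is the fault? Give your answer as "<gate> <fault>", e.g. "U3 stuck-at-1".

Fault-free values for test 1 (P=1, Q=0, R=0): U1=1, U2=1, U3=0, U4=1, U5=0, U6=0, U7=1, U8=0, giving Y1=0, Y2=0. Observed Y1=0, Y2=1.
Test 1: faults giving observed Y1=0, Y2=1 are {U1 stuck-at-0, U1 inverted output, U2 stuck-at-0, U2 inverted output, U6 stuck-at-1, U6 inverted output, U7 stuck-at-0, U7 inverted output, U8 stuck-at-1, U8 inverted output}.
Test 2 (P=0, Q=1, R=1): fault-free U1=1, U2=0, U3=0, U4=1, U5=0, U6=1, U7=1, U8=0 → Y1=0, Y2=0; observed Y1=0, Y2=0. Eliminates U1 stuck-at-0, U1 inverted output, U2 inverted output, U6 inverted output, U7 stuck-at-0, U7 inverted output, U8 stuck-at-1, U8 inverted output.
Test 3 (P=1, Q=1, R=0): fault-free U1=0, U2=0, U3=0, U4=1, U5=0, U6=0, U7=0, U8=0 → Y1=0, Y2=0; observed Y1=0, Y2=0. Eliminates U6 stuck-at-1.
Only U2 stuck-at-0 is consistent with every test.

U2 stuck-at-0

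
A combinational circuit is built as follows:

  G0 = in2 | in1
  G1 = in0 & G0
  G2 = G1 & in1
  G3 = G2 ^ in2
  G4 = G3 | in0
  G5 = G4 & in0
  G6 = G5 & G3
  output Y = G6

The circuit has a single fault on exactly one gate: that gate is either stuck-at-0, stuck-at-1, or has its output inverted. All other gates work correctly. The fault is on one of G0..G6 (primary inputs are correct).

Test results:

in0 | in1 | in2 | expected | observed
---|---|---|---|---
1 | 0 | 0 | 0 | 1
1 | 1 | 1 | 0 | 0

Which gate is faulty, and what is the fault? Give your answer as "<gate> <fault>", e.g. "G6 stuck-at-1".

G2 stuck-at-1

Fault-free values for test 1 (in0=1, in1=0, in2=0): G0=0, G1=0, G2=0, G3=0, G4=1, G5=1, G6=0, giving Y=0. Observed 1.
Test 1: faults giving observed 1 are {G2 stuck-at-1, G2 inverted output, G3 stuck-at-1, G3 inverted output, G6 stuck-at-1, G6 inverted output}.
Test 2 (in0=1, in1=1, in2=1): fault-free G0=1, G1=1, G2=1, G3=0, G4=1, G5=1, G6=0 → 0; observed 0. Eliminates G2 inverted output, G3 stuck-at-1, G3 inverted output, G6 stuck-at-1, G6 inverted output.
Only G2 stuck-at-1 is consistent with every test.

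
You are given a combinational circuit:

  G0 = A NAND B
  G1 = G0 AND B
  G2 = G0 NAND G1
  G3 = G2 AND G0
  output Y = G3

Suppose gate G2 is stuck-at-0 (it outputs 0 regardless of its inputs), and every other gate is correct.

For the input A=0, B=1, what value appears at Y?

Propagate with G2 forced: G0=1, G1=1, G2=0 [stuck-at-0], G3=0.
So Y = 0. (Same as the fault-free value — the fault is masked on this input.)

0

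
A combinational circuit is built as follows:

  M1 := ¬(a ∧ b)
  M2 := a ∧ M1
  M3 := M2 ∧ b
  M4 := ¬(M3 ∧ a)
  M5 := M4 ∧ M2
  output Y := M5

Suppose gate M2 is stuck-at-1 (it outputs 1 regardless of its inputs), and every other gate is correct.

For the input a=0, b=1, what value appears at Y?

Propagate with M2 forced: M1=1, M2=1 [stuck-at-1], M3=1, M4=1, M5=1.
So Y = 1. (Without the fault it would be 0.)

1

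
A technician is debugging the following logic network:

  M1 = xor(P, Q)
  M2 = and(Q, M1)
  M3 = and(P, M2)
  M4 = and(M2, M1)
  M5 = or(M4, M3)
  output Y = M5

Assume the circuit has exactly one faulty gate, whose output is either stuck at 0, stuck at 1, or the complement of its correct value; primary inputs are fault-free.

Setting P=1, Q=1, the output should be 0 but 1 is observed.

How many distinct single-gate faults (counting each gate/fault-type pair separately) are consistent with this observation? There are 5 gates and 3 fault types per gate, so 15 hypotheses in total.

Fault-free: M1=0, M2=0, M3=0, M4=0, M5=0 → 0. Observed 1.
  M1: stuck-at-1, inverted output ✓; others ✗
  M2: stuck-at-1, inverted output ✓; others ✗
  M3: stuck-at-1, inverted output ✓; others ✗
  M4: stuck-at-1, inverted output ✓; others ✗
  M5: stuck-at-1, inverted output ✓; others ✗
Consistent faults: {M1 stuck-at-1, M1 inverted output, M2 stuck-at-1, M2 inverted output, M3 stuck-at-1, M3 inverted output, M4 stuck-at-1, M4 inverted output, M5 stuck-at-1, M5 inverted output} — 10 in all.

10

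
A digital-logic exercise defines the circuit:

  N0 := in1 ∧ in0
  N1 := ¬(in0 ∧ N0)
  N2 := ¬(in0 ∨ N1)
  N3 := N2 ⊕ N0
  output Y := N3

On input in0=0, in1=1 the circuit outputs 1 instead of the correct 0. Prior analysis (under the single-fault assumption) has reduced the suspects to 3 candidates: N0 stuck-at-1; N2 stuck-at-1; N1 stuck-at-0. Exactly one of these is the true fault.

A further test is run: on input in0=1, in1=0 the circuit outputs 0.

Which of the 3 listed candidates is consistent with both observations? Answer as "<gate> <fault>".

Evaluate each candidate on input in0=1, in1=0:
  N0 stuck-at-1: N0=1 [stuck-at-1], N1=0, N2=0, N3=1 → 1 — eliminated
  N2 stuck-at-1: N0=0, N1=1, N2=1 [stuck-at-1], N3=1 → 1 — eliminated
  N1 stuck-at-0: N0=0, N1=0 [stuck-at-0], N2=0, N3=0 → 0 — matches
Only N1 stuck-at-0 reproduces the observed 0.

N1 stuck-at-0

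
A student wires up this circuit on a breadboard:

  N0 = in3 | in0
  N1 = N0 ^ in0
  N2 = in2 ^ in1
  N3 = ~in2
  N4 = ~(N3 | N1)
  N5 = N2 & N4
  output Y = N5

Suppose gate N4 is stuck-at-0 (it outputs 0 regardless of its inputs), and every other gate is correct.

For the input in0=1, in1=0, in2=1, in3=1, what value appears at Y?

Propagate with N4 forced: N0=1, N1=0, N2=1, N3=0, N4=0 [stuck-at-0], N5=0.
So Y = 0. (Without the fault it would be 1.)

0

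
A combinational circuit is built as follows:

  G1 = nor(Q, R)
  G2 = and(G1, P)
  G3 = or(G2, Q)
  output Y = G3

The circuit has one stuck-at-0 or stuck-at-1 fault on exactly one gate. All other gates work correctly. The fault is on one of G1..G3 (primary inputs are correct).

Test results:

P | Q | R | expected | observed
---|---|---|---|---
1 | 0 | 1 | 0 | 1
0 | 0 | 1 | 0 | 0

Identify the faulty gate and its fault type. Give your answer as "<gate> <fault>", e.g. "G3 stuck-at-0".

Fault-free values for test 1 (P=1, Q=0, R=1): G1=0, G2=0, G3=0, giving Y=0. Observed 1.
Test 1: faults giving observed 1 are {G1 stuck-at-1, G2 stuck-at-1, G3 stuck-at-1}.
Test 2 (P=0, Q=0, R=1): fault-free G1=0, G2=0, G3=0 → 0; observed 0. Eliminates G2 stuck-at-1, G3 stuck-at-1.
Only G1 stuck-at-1 is consistent with every test.

G1 stuck-at-1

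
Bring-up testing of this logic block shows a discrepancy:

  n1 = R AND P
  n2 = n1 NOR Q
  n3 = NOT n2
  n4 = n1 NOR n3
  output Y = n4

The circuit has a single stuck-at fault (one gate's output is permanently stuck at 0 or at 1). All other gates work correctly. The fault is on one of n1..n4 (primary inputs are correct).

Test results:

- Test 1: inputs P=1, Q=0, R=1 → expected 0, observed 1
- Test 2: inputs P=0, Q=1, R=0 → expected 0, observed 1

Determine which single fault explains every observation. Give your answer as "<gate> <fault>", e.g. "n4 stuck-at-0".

n4 stuck-at-1

Fault-free values for test 1 (P=1, Q=0, R=1): n1=1, n2=0, n3=1, n4=0, giving Y=0. Observed 1.
Test 1: faults giving observed 1 are {n1 stuck-at-0, n4 stuck-at-1}.
Test 2 (P=0, Q=1, R=0): fault-free n1=0, n2=0, n3=1, n4=0 → 0; observed 1. Eliminates n1 stuck-at-0.
Only n4 stuck-at-1 is consistent with every test.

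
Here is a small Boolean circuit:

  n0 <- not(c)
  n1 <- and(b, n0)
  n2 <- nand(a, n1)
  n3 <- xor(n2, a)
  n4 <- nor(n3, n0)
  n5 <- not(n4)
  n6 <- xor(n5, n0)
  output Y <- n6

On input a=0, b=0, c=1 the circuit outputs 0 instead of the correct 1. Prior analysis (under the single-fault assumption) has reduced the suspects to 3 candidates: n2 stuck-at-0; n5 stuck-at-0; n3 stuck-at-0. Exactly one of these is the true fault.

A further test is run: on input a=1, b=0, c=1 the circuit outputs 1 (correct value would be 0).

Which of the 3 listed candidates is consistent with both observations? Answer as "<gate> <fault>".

Evaluate each candidate on input a=1, b=0, c=1:
  n2 stuck-at-0: n0=0, n1=0, n2=0 [stuck-at-0], n3=1, n4=0, n5=1, n6=1 → 1 — matches
  n5 stuck-at-0: n0=0, n1=0, n2=1, n3=0, n4=1, n5=0 [stuck-at-0], n6=0 → 0 — eliminated
  n3 stuck-at-0: n0=0, n1=0, n2=1, n3=0 [stuck-at-0], n4=1, n5=0, n6=0 → 0 — eliminated
Only n2 stuck-at-0 reproduces the observed 1.

n2 stuck-at-0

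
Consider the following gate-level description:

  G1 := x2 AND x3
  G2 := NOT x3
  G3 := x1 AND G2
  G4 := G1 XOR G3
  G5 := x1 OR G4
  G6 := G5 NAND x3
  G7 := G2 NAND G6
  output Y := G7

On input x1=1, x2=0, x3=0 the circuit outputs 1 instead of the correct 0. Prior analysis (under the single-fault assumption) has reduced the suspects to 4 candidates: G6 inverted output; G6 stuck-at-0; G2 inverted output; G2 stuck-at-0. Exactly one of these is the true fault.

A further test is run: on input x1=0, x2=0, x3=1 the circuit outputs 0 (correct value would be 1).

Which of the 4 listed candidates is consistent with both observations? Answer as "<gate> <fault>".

G2 inverted output

Evaluate each candidate on input x1=0, x2=0, x3=1:
  G6 inverted output: G1=0, G2=0, G3=0, G4=0, G5=0, G6=0 [inverted output], G7=1 → 1 — eliminated
  G6 stuck-at-0: G1=0, G2=0, G3=0, G4=0, G5=0, G6=0 [stuck-at-0], G7=1 → 1 — eliminated
  G2 inverted output: G1=0, G2=1 [inverted output], G3=0, G4=0, G5=0, G6=1, G7=0 → 0 — matches
  G2 stuck-at-0: G1=0, G2=0 [stuck-at-0], G3=0, G4=0, G5=0, G6=1, G7=1 → 1 — eliminated
Only G2 inverted output reproduces the observed 0.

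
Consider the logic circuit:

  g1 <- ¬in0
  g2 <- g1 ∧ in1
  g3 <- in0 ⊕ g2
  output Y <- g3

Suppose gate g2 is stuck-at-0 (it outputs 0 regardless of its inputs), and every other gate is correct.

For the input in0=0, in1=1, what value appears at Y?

0

Propagate with g2 forced: g1=1, g2=0 [stuck-at-0], g3=0.
So Y = 0. (Without the fault it would be 1.)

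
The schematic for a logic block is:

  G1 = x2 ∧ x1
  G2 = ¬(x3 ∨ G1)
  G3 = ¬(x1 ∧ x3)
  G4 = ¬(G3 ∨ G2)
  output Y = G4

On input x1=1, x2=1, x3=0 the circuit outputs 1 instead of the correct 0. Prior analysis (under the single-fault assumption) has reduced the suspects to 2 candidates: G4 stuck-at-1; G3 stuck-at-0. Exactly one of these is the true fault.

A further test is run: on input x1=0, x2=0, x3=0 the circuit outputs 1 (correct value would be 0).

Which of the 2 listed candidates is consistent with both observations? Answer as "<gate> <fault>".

G4 stuck-at-1

Evaluate each candidate on input x1=0, x2=0, x3=0:
  G4 stuck-at-1: G1=0, G2=1, G3=1, G4=1 [stuck-at-1] → 1 — matches
  G3 stuck-at-0: G1=0, G2=1, G3=0 [stuck-at-0], G4=0 → 0 — eliminated
Only G4 stuck-at-1 reproduces the observed 1.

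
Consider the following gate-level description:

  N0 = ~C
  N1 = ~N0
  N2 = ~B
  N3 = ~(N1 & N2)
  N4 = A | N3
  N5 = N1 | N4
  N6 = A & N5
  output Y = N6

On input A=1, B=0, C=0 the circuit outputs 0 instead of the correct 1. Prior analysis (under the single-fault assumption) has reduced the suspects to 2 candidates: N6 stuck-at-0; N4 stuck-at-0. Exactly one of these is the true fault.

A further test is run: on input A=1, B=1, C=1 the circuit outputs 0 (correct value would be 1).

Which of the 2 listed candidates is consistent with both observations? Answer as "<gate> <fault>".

N6 stuck-at-0

Evaluate each candidate on input A=1, B=1, C=1:
  N6 stuck-at-0: N0=0, N1=1, N2=0, N3=1, N4=1, N5=1, N6=0 [stuck-at-0] → 0 — matches
  N4 stuck-at-0: N0=0, N1=1, N2=0, N3=1, N4=0 [stuck-at-0], N5=1, N6=1 → 1 — eliminated
Only N6 stuck-at-0 reproduces the observed 0.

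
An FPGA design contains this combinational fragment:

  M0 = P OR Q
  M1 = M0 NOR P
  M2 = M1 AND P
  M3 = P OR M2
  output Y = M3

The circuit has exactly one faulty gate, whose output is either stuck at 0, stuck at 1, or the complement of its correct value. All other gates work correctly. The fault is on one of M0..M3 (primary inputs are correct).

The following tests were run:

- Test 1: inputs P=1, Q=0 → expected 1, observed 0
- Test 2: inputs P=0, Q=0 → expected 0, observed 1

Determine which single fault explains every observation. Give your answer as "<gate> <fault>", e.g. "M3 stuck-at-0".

M3 inverted output

Fault-free values for test 1 (P=1, Q=0): M0=1, M1=0, M2=0, M3=1, giving Y=1. Observed 0.
Test 1: faults giving observed 0 are {M3 stuck-at-0, M3 inverted output}.
Test 2 (P=0, Q=0): fault-free M0=0, M1=1, M2=0, M3=0 → 0; observed 1. Eliminates M3 stuck-at-0.
Only M3 inverted output is consistent with every test.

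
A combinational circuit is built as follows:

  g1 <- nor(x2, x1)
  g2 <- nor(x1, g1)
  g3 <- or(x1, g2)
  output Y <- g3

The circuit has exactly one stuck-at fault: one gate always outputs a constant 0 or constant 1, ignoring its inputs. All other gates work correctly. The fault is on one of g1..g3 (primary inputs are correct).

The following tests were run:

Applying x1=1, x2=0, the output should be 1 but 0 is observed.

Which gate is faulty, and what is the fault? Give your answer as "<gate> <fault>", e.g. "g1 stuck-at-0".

Fault-free values for test 1 (x1=1, x2=0): g1=0, g2=0, g3=1, giving Y=1. Observed 0.
Test 1: faults giving observed 0 are {g3 stuck-at-0}.
Only g3 stuck-at-0 is consistent with every test.

g3 stuck-at-0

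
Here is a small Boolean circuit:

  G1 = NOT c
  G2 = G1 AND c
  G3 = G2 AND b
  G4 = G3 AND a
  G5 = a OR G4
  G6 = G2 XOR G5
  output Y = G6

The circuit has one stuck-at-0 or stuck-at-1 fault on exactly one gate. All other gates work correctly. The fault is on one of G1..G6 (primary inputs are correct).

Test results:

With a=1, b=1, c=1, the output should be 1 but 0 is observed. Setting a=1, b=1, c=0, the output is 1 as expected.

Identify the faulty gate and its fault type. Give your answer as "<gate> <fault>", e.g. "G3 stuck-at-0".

Fault-free values for test 1 (a=1, b=1, c=1): G1=0, G2=0, G3=0, G4=0, G5=1, G6=1, giving Y=1. Observed 0.
Test 1: faults giving observed 0 are {G1 stuck-at-1, G2 stuck-at-1, G5 stuck-at-0, G6 stuck-at-0}.
Test 2 (a=1, b=1, c=0): fault-free G1=1, G2=0, G3=0, G4=0, G5=1, G6=1 → 1; observed 1. Eliminates G2 stuck-at-1, G5 stuck-at-0, G6 stuck-at-0.
Only G1 stuck-at-1 is consistent with every test.

G1 stuck-at-1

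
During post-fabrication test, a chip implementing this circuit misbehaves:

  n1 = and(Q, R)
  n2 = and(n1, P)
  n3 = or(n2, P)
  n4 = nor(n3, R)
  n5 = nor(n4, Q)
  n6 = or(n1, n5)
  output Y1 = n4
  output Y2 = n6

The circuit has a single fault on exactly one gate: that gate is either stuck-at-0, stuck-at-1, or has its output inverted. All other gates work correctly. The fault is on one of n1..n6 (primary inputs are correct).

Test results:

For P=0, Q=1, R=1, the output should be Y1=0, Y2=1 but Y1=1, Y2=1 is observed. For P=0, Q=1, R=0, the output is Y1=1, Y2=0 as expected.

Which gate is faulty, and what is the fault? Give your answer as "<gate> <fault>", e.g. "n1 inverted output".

Fault-free values for test 1 (P=0, Q=1, R=1): n1=1, n2=0, n3=0, n4=0, n5=0, n6=1, giving Y1=0, Y2=1. Observed Y1=1, Y2=1.
Test 1: faults giving observed Y1=1, Y2=1 are {n4 stuck-at-1, n4 inverted output}.
Test 2 (P=0, Q=1, R=0): fault-free n1=0, n2=0, n3=0, n4=1, n5=0, n6=0 → Y1=1, Y2=0; observed Y1=1, Y2=0. Eliminates n4 inverted output.
Only n4 stuck-at-1 is consistent with every test.

n4 stuck-at-1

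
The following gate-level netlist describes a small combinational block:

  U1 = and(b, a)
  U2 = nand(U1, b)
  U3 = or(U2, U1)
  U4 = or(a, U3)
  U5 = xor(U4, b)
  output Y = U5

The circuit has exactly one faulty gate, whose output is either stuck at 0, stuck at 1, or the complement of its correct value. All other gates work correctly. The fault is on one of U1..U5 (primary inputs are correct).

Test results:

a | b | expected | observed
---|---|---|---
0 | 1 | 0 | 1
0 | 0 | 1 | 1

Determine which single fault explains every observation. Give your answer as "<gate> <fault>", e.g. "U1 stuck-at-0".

U5 stuck-at-1

Fault-free values for test 1 (a=0, b=1): U1=0, U2=1, U3=1, U4=1, U5=0, giving Y=0. Observed 1.
Test 1: faults giving observed 1 are {U2 stuck-at-0, U2 inverted output, U3 stuck-at-0, U3 inverted output, U4 stuck-at-0, U4 inverted output, U5 stuck-at-1, U5 inverted output}.
Test 2 (a=0, b=0): fault-free U1=0, U2=1, U3=1, U4=1, U5=1 → 1; observed 1. Eliminates U2 stuck-at-0, U2 inverted output, U3 stuck-at-0, U3 inverted output, U4 stuck-at-0, U4 inverted output, U5 inverted output.
Only U5 stuck-at-1 is consistent with every test.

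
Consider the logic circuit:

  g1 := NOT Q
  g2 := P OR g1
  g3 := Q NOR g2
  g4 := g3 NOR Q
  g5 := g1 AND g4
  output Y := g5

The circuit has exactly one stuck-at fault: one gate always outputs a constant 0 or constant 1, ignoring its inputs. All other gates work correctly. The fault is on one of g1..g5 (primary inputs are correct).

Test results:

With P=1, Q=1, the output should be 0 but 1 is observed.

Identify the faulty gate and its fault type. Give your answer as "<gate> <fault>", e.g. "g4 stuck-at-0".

g5 stuck-at-1

Fault-free values for test 1 (P=1, Q=1): g1=0, g2=1, g3=0, g4=0, g5=0, giving Y=0. Observed 1.
Test 1: faults giving observed 1 are {g5 stuck-at-1}.
Only g5 stuck-at-1 is consistent with every test.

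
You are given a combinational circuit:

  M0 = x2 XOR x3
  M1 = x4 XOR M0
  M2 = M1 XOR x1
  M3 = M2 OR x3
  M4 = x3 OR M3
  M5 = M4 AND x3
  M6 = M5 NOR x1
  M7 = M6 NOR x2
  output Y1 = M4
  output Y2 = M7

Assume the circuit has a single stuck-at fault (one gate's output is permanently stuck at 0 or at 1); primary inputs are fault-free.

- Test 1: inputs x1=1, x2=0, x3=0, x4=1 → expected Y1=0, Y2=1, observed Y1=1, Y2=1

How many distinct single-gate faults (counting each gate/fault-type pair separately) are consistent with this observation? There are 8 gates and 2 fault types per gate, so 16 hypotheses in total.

Fault-free: M0=0, M1=1, M2=0, M3=0, M4=0, M5=0, M6=0, M7=1 → Y1=0, Y2=1. Observed Y1=1, Y2=1.
  M0: stuck-at-1 ✓; others ✗
  M1: stuck-at-0 ✓; others ✗
  M2: stuck-at-1 ✓; others ✗
  M3: stuck-at-1 ✓; others ✗
  M4: stuck-at-1 ✓; others ✗
  M5: none of the 2 fault types match ✗
  M6: none of the 2 fault types match ✗
  M7: none of the 2 fault types match ✗
Consistent faults: {M0 stuck-at-1, M1 stuck-at-0, M2 stuck-at-1, M3 stuck-at-1, M4 stuck-at-1} — 5 in all.

5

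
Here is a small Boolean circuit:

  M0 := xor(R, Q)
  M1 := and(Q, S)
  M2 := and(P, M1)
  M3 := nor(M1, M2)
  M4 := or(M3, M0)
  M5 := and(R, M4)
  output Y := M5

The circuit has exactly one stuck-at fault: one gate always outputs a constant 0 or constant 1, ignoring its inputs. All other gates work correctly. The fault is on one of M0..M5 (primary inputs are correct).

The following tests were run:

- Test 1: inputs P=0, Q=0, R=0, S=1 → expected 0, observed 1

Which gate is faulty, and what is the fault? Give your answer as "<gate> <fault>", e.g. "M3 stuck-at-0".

Fault-free values for test 1 (P=0, Q=0, R=0, S=1): M0=0, M1=0, M2=0, M3=1, M4=1, M5=0, giving Y=0. Observed 1.
Test 1: faults giving observed 1 are {M5 stuck-at-1}.
Only M5 stuck-at-1 is consistent with every test.

M5 stuck-at-1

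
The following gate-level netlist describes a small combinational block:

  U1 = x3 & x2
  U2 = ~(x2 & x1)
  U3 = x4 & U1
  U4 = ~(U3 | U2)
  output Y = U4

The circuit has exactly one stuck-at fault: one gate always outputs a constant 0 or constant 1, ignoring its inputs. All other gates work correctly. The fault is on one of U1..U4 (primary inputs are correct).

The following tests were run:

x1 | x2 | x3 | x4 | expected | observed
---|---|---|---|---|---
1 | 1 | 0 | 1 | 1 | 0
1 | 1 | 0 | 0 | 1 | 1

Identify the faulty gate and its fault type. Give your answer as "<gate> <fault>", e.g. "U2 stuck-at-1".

Fault-free values for test 1 (x1=1, x2=1, x3=0, x4=1): U1=0, U2=0, U3=0, U4=1, giving Y=1. Observed 0.
Test 1: faults giving observed 0 are {U1 stuck-at-1, U2 stuck-at-1, U3 stuck-at-1, U4 stuck-at-0}.
Test 2 (x1=1, x2=1, x3=0, x4=0): fault-free U1=0, U2=0, U3=0, U4=1 → 1; observed 1. Eliminates U2 stuck-at-1, U3 stuck-at-1, U4 stuck-at-0.
Only U1 stuck-at-1 is consistent with every test.

U1 stuck-at-1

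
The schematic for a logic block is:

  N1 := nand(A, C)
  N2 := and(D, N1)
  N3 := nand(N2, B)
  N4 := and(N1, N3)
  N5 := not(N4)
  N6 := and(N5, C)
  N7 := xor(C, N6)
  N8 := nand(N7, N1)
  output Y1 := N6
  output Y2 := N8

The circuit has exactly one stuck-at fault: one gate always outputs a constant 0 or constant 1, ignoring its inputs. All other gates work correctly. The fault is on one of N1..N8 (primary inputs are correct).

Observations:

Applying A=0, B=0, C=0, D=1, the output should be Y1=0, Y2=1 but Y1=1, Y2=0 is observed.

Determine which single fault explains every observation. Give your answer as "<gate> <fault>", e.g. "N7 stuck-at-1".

N6 stuck-at-1

Fault-free values for test 1 (A=0, B=0, C=0, D=1): N1=1, N2=1, N3=1, N4=1, N5=0, N6=0, N7=0, N8=1, giving Y1=0, Y2=1. Observed Y1=1, Y2=0.
Test 1: faults giving observed Y1=1, Y2=0 are {N6 stuck-at-1}.
Only N6 stuck-at-1 is consistent with every test.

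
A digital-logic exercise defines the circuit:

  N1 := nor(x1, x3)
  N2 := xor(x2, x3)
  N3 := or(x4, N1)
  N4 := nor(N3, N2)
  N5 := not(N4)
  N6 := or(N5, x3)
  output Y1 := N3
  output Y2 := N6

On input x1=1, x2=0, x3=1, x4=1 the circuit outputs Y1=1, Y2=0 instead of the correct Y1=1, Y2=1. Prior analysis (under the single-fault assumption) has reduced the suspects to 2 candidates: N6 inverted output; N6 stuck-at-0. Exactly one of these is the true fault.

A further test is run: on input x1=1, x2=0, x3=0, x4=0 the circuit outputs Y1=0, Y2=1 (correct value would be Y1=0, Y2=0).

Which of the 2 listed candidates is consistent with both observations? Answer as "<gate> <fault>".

Evaluate each candidate on input x1=1, x2=0, x3=0, x4=0:
  N6 inverted output: N1=0, N2=0, N3=0, N4=1, N5=0, N6=1 [inverted output] → Y1=0, Y2=1 — matches
  N6 stuck-at-0: N1=0, N2=0, N3=0, N4=1, N5=0, N6=0 [stuck-at-0] → Y1=0, Y2=0 — eliminated
Only N6 inverted output reproduces the observed Y1=0, Y2=1.

N6 inverted output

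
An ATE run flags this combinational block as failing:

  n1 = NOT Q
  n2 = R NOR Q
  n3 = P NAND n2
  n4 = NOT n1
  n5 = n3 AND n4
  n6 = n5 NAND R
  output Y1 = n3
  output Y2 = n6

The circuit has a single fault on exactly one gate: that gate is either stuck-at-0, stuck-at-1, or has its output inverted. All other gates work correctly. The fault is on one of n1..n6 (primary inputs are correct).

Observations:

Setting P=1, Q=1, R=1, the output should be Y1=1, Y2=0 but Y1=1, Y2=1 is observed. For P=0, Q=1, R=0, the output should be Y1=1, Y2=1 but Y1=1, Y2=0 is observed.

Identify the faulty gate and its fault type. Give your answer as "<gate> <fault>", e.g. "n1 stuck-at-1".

n6 inverted output

Fault-free values for test 1 (P=1, Q=1, R=1): n1=0, n2=0, n3=1, n4=1, n5=1, n6=0, giving Y1=1, Y2=0. Observed Y1=1, Y2=1.
Test 1: faults giving observed Y1=1, Y2=1 are {n1 stuck-at-1, n1 inverted output, n4 stuck-at-0, n4 inverted output, n5 stuck-at-0, n5 inverted output, n6 stuck-at-1, n6 inverted output}.
Test 2 (P=0, Q=1, R=0): fault-free n1=0, n2=0, n3=1, n4=1, n5=1, n6=1 → Y1=1, Y2=1; observed Y1=1, Y2=0. Eliminates n1 stuck-at-1, n1 inverted output, n4 stuck-at-0, n4 inverted output, n5 stuck-at-0, n5 inverted output, n6 stuck-at-1.
Only n6 inverted output is consistent with every test.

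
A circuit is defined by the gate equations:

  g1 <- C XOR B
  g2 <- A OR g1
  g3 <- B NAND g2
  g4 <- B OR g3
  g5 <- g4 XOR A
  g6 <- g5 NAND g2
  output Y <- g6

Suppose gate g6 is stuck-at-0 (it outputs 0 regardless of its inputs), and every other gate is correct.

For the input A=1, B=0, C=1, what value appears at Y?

0

Propagate with g6 forced: g1=1, g2=1, g3=1, g4=1, g5=0, g6=0 [stuck-at-0].
So Y = 0. (Without the fault it would be 1.)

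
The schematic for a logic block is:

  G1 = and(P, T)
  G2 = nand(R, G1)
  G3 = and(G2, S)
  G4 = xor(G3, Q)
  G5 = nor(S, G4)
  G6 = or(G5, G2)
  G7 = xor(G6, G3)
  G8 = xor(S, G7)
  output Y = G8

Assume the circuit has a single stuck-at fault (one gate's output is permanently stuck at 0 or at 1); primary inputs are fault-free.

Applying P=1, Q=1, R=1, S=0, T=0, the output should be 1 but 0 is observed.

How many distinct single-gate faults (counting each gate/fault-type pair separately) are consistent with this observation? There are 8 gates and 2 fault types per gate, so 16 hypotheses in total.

Fault-free: G1=0, G2=1, G3=0, G4=1, G5=0, G6=1, G7=1, G8=1 → 1. Observed 0.
  G1: stuck-at-1 ✓; others ✗
  G2: stuck-at-0 ✓; others ✗
  G3: stuck-at-1 ✓; others ✗
  G4: none of the 2 fault types match ✗
  G5: none of the 2 fault types match ✗
  G6: stuck-at-0 ✓; others ✗
  G7: stuck-at-0 ✓; others ✗
  G8: stuck-at-0 ✓; others ✗
Consistent faults: {G1 stuck-at-1, G2 stuck-at-0, G3 stuck-at-1, G6 stuck-at-0, G7 stuck-at-0, G8 stuck-at-0} — 6 in all.

6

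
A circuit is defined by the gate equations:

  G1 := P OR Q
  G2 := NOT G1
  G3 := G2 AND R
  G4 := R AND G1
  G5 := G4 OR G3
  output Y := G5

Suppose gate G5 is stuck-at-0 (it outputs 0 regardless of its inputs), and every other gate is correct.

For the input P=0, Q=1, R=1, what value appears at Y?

Propagate with G5 forced: G1=1, G2=0, G3=0, G4=1, G5=0 [stuck-at-0].
So Y = 0. (Without the fault it would be 1.)

0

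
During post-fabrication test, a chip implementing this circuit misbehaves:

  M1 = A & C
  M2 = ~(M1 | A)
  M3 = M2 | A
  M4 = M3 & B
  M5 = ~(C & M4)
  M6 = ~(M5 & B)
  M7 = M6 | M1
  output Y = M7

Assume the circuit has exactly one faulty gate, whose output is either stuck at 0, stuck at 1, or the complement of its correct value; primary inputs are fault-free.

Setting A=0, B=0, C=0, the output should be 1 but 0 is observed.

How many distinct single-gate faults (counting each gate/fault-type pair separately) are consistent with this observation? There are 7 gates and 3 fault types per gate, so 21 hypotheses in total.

4

Fault-free: M1=0, M2=1, M3=1, M4=0, M5=1, M6=1, M7=1 → 1. Observed 0.
  M1: none of the 3 fault types match ✗
  M2: none of the 3 fault types match ✗
  M3: none of the 3 fault types match ✗
  M4: none of the 3 fault types match ✗
  M5: none of the 3 fault types match ✗
  M6: stuck-at-0, inverted output ✓; others ✗
  M7: stuck-at-0, inverted output ✓; others ✗
Consistent faults: {M6 stuck-at-0, M6 inverted output, M7 stuck-at-0, M7 inverted output} — 4 in all.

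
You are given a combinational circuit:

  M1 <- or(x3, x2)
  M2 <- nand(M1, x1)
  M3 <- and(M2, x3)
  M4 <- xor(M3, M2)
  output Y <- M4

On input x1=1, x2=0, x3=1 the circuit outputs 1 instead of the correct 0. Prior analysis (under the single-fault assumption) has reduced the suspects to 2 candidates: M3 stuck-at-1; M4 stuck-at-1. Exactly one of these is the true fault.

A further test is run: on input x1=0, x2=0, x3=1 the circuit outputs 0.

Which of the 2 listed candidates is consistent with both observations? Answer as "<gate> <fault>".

Evaluate each candidate on input x1=0, x2=0, x3=1:
  M3 stuck-at-1: M1=1, M2=1, M3=1 [stuck-at-1], M4=0 → 0 — matches
  M4 stuck-at-1: M1=1, M2=1, M3=1, M4=1 [stuck-at-1] → 1 — eliminated
Only M3 stuck-at-1 reproduces the observed 0.

M3 stuck-at-1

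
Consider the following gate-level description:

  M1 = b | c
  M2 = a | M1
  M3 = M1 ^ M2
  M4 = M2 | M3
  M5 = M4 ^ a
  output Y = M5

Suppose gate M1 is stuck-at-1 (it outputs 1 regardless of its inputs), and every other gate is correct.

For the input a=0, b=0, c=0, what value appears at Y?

Propagate with M1 forced: M1=1 [stuck-at-1], M2=1, M3=0, M4=1, M5=1.
So Y = 1. (Without the fault it would be 0.)

1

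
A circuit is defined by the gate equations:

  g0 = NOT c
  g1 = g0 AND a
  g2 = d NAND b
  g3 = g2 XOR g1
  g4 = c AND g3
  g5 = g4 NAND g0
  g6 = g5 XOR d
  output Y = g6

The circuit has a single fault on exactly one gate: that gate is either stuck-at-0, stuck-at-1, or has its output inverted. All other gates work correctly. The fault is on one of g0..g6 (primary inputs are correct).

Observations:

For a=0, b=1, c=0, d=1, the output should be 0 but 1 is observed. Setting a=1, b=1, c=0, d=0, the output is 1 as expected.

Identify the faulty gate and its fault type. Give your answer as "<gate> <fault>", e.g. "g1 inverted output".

Fault-free values for test 1 (a=0, b=1, c=0, d=1): g0=1, g1=0, g2=0, g3=0, g4=0, g5=1, g6=0, giving Y=0. Observed 1.
Test 1: faults giving observed 1 are {g4 stuck-at-1, g4 inverted output, g5 stuck-at-0, g5 inverted output, g6 stuck-at-1, g6 inverted output}.
Test 2 (a=1, b=1, c=0, d=0): fault-free g0=1, g1=1, g2=1, g3=0, g4=0, g5=1, g6=1 → 1; observed 1. Eliminates g4 stuck-at-1, g4 inverted output, g5 stuck-at-0, g5 inverted output, g6 inverted output.
Only g6 stuck-at-1 is consistent with every test.

g6 stuck-at-1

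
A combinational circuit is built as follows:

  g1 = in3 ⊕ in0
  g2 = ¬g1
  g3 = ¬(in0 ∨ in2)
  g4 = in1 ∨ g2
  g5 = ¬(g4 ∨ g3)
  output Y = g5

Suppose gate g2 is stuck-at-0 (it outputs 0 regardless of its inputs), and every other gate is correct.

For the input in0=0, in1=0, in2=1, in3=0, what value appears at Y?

Propagate with g2 forced: g1=0, g2=0 [stuck-at-0], g3=0, g4=0, g5=1.
So Y = 1. (Without the fault it would be 0.)

1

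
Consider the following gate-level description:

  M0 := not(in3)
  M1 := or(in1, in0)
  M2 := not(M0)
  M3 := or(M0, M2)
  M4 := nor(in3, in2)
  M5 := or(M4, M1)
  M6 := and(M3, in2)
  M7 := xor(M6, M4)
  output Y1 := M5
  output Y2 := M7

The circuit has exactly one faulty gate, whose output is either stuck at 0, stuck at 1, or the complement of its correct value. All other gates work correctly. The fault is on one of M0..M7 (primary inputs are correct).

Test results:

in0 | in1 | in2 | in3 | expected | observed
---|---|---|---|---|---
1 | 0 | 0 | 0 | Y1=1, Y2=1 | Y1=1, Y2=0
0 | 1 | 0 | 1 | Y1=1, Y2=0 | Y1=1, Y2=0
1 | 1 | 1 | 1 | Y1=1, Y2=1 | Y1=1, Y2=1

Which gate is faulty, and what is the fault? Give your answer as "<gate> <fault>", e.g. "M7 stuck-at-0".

Fault-free values for test 1 (in0=1, in1=0, in2=0, in3=0): M0=1, M1=1, M2=0, M3=1, M4=1, M5=1, M6=0, M7=1, giving Y1=1, Y2=1. Observed Y1=1, Y2=0.
Test 1: faults giving observed Y1=1, Y2=0 are {M4 stuck-at-0, M4 inverted output, M6 stuck-at-1, M6 inverted output, M7 stuck-at-0, M7 inverted output}.
Test 2 (in0=0, in1=1, in2=0, in3=1): fault-free M0=0, M1=1, M2=1, M3=1, M4=0, M5=1, M6=0, M7=0 → Y1=1, Y2=0; observed Y1=1, Y2=0. Eliminates M4 inverted output, M6 stuck-at-1, M6 inverted output, M7 inverted output.
Test 3 (in0=1, in1=1, in2=1, in3=1): fault-free M0=0, M1=1, M2=1, M3=1, M4=0, M5=1, M6=1, M7=1 → Y1=1, Y2=1; observed Y1=1, Y2=1. Eliminates M7 stuck-at-0.
Only M4 stuck-at-0 is consistent with every test.

M4 stuck-at-0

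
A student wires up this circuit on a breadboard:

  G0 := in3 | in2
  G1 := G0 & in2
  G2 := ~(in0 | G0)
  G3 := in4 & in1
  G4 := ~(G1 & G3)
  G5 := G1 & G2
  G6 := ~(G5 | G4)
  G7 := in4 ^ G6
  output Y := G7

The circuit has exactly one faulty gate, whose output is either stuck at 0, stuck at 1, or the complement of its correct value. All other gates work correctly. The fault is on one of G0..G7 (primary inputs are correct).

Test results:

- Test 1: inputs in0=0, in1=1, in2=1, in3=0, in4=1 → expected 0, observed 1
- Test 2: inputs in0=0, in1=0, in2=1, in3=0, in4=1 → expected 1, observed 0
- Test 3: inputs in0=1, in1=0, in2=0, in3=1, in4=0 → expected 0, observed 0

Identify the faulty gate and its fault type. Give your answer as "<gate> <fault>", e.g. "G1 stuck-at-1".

Fault-free values for test 1 (in0=0, in1=1, in2=1, in3=0, in4=1): G0=1, G1=1, G2=0, G3=1, G4=0, G5=0, G6=1, G7=0, giving Y=0. Observed 1.
Test 1: faults giving observed 1 are {G0 stuck-at-0, G0 inverted output, G1 stuck-at-0, G1 inverted output, G2 stuck-at-1, G2 inverted output, G3 stuck-at-0, G3 inverted output, G4 stuck-at-1, G4 inverted output, G5 stuck-at-1, G5 inverted output, G6 stuck-at-0, G6 inverted output, G7 stuck-at-1, G7 inverted output}.
Test 2 (in0=0, in1=0, in2=1, in3=0, in4=1): fault-free G0=1, G1=1, G2=0, G3=0, G4=1, G5=0, G6=0, G7=1 → 1; observed 0. Eliminates G0 stuck-at-0, G0 inverted output, G1 stuck-at-0, G1 inverted output, G2 stuck-at-1, G2 inverted output, G3 stuck-at-0, G4 stuck-at-1, G5 stuck-at-1, G5 inverted output, G6 stuck-at-0, G7 stuck-at-1.
Test 3 (in0=1, in1=0, in2=0, in3=1, in4=0): fault-free G0=1, G1=0, G2=0, G3=0, G4=1, G5=0, G6=0, G7=0 → 0; observed 0. Eliminates G4 inverted output, G6 inverted output, G7 inverted output.
Only G3 inverted output is consistent with every test.

G3 inverted output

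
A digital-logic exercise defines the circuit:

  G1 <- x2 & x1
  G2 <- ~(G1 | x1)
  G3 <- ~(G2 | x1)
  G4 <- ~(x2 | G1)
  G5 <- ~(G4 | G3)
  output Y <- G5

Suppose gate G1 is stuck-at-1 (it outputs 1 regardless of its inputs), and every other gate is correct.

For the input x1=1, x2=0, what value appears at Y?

Propagate with G1 forced: G1=1 [stuck-at-1], G2=0, G3=0, G4=0, G5=1.
So Y = 1. (Without the fault it would be 0.)

1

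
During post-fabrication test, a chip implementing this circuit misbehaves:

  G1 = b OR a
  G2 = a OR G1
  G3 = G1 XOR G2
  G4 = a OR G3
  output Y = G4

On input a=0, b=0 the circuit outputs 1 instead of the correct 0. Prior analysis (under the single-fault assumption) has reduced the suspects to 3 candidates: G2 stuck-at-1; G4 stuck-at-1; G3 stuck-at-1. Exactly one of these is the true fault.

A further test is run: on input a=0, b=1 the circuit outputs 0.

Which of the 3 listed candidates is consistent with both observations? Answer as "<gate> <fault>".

Evaluate each candidate on input a=0, b=1:
  G2 stuck-at-1: G1=1, G2=1 [stuck-at-1], G3=0, G4=0 → 0 — matches
  G4 stuck-at-1: G1=1, G2=1, G3=0, G4=1 [stuck-at-1] → 1 — eliminated
  G3 stuck-at-1: G1=1, G2=1, G3=1 [stuck-at-1], G4=1 → 1 — eliminated
Only G2 stuck-at-1 reproduces the observed 0.

G2 stuck-at-1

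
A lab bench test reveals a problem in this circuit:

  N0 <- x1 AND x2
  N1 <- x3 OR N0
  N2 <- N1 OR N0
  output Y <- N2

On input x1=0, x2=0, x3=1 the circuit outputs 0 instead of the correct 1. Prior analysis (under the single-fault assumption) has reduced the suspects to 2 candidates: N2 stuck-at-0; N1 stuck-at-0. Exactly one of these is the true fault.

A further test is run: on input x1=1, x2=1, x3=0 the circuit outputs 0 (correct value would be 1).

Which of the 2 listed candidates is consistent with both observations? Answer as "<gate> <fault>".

Evaluate each candidate on input x1=1, x2=1, x3=0:
  N2 stuck-at-0: N0=1, N1=1, N2=0 [stuck-at-0] → 0 — matches
  N1 stuck-at-0: N0=1, N1=0 [stuck-at-0], N2=1 → 1 — eliminated
Only N2 stuck-at-0 reproduces the observed 0.

N2 stuck-at-0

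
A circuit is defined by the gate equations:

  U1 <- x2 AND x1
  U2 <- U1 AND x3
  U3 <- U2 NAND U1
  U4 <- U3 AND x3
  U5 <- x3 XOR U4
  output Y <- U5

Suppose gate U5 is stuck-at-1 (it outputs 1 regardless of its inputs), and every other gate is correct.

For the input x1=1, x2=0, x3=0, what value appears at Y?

1

Propagate with U5 forced: U1=0, U2=0, U3=1, U4=0, U5=1 [stuck-at-1].
So Y = 1. (Without the fault it would be 0.)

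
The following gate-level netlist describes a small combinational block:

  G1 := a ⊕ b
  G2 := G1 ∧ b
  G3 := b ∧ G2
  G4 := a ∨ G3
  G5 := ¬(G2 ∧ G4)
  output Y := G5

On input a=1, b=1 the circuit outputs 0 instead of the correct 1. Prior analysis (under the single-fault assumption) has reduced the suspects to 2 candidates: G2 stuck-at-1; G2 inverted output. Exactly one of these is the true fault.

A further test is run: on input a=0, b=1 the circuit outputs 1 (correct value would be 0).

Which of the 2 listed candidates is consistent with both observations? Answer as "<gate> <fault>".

G2 inverted output

Evaluate each candidate on input a=0, b=1:
  G2 stuck-at-1: G1=1, G2=1 [stuck-at-1], G3=1, G4=1, G5=0 → 0 — eliminated
  G2 inverted output: G1=1, G2=0 [inverted output], G3=0, G4=0, G5=1 → 1 — matches
Only G2 inverted output reproduces the observed 1.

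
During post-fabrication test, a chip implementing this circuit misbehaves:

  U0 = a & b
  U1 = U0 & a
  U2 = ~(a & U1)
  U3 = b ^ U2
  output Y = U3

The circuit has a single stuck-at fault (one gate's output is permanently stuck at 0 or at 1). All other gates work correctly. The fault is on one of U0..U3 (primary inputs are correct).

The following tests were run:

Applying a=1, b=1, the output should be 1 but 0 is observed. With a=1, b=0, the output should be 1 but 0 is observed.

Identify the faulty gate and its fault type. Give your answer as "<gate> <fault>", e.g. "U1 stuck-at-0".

U3 stuck-at-0

Fault-free values for test 1 (a=1, b=1): U0=1, U1=1, U2=0, U3=1, giving Y=1. Observed 0.
Test 1: faults giving observed 0 are {U0 stuck-at-0, U1 stuck-at-0, U2 stuck-at-1, U3 stuck-at-0}.
Test 2 (a=1, b=0): fault-free U0=0, U1=0, U2=1, U3=1 → 1; observed 0. Eliminates U0 stuck-at-0, U1 stuck-at-0, U2 stuck-at-1.
Only U3 stuck-at-0 is consistent with every test.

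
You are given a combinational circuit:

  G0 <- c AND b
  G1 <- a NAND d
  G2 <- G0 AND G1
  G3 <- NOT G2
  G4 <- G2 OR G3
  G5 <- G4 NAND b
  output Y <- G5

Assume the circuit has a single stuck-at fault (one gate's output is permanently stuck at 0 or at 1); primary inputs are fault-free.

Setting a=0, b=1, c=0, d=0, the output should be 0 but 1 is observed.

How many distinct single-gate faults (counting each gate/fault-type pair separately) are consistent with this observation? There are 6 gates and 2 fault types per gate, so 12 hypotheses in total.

3

Fault-free: G0=0, G1=1, G2=0, G3=1, G4=1, G5=0 → 0. Observed 1.
  G0 stuck-at-0: output 0 ✗
  G0 stuck-at-1: output 0 ✗
  G1 stuck-at-0: output 0 ✗
  G1 stuck-at-1: output 0 ✗
  G2 stuck-at-0: output 0 ✗
  G2 stuck-at-1: output 0 ✗
  G3 stuck-at-0: output 1 ✓
  G3 stuck-at-1: output 0 ✗
  G4 stuck-at-0: output 1 ✓
  G4 stuck-at-1: output 0 ✗
  G5 stuck-at-0: output 0 ✗
  G5 stuck-at-1: output 1 ✓
Consistent faults: {G3 stuck-at-0, G4 stuck-at-0, G5 stuck-at-1} — 3 in all.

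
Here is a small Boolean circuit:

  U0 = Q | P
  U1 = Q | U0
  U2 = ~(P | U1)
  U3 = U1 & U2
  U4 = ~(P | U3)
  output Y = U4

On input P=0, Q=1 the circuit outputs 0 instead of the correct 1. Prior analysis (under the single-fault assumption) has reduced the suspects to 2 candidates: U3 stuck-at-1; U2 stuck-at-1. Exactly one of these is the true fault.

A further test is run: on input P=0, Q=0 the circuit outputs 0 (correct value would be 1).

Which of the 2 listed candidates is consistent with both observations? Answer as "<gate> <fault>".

U3 stuck-at-1

Evaluate each candidate on input P=0, Q=0:
  U3 stuck-at-1: U0=0, U1=0, U2=1, U3=1 [stuck-at-1], U4=0 → 0 — matches
  U2 stuck-at-1: U0=0, U1=0, U2=1 [stuck-at-1], U3=0, U4=1 → 1 — eliminated
Only U3 stuck-at-1 reproduces the observed 0.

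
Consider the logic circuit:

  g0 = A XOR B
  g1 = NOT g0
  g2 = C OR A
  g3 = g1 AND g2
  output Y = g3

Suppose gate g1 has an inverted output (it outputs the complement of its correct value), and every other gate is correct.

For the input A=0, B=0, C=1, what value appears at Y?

0

Propagate with g1 forced: g0=0, g1=0 [inverted output], g2=1, g3=0.
So Y = 0. (Without the fault it would be 1.)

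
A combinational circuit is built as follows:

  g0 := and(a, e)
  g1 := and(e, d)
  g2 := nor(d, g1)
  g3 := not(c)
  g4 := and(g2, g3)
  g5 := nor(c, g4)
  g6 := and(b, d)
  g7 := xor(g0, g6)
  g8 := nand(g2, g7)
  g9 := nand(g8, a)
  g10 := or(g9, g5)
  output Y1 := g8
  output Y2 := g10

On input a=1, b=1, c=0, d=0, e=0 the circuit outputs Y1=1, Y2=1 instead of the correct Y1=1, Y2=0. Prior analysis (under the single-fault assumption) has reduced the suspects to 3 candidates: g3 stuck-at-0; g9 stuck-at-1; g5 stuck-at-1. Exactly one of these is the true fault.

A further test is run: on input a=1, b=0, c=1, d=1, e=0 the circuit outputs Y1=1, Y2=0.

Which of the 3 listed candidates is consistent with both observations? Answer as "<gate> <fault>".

Evaluate each candidate on input a=1, b=0, c=1, d=1, e=0:
  g3 stuck-at-0: g0=0, g1=0, g2=0, g3=0 [stuck-at-0], g4=0, g5=0, g6=0, g7=0, g8=1, g9=0, g10=0 → Y1=1, Y2=0 — matches
  g9 stuck-at-1: g0=0, g1=0, g2=0, g3=0, g4=0, g5=0, g6=0, g7=0, g8=1, g9=1 [stuck-at-1], g10=1 → Y1=1, Y2=1 — eliminated
  g5 stuck-at-1: g0=0, g1=0, g2=0, g3=0, g4=0, g5=1 [stuck-at-1], g6=0, g7=0, g8=1, g9=0, g10=1 → Y1=1, Y2=1 — eliminated
Only g3 stuck-at-0 reproduces the observed Y1=1, Y2=0.

g3 stuck-at-0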